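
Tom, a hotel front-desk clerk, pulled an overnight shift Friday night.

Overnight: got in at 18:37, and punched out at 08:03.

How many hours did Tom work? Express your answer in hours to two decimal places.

Overnight: 18:37 → midnight = 5 h 23 min; midnight → 08:03 = 8 h 3 min; span 13 h 26 min

13.43 hours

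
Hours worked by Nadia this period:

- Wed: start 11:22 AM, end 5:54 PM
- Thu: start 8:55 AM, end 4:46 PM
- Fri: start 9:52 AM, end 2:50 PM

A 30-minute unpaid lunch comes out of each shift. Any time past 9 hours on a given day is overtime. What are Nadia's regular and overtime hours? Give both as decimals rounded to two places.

Regular 17.85 hours, overtime 0.00 hours

Wed: 11:22 AM–5:54 PM = 6 h 32 min; less 30 min break → 6 h 2 min
Thu: 8:55 AM–4:46 PM = 7 h 51 min; less 30 min break → 7 h 21 min
Fri: 9:52 AM–2:50 PM = 4 h 58 min; less 30 min break → 4 h 28 min
Wed reg 6 h 2 min / OT 0 h 0 min; Thu reg 7 h 21 min / OT 0 h 0 min; Fri reg 4 h 28 min / OT 0 h 0 min.
Totals: regular 17 h 51 min, overtime 0 h 0 min.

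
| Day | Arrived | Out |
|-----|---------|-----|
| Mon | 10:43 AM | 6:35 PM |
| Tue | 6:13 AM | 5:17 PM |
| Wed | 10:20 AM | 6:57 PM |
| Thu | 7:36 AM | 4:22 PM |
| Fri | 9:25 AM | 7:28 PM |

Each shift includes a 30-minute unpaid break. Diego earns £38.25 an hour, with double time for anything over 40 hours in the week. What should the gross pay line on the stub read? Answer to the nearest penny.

Mon: 10:43 AM–6:35 PM = 7 h 52 min; less 30 min break → 7 h 22 min
Tue: 6:13 AM–5:17 PM = 11 h 4 min; less 30 min break → 10 h 34 min
Wed: 10:20 AM–6:57 PM = 8 h 37 min; less 30 min break → 8 h 7 min
Thu: 7:36 AM–4:22 PM = 8 h 46 min; less 30 min break → 8 h 16 min
Fri: 9:25 AM–7:28 PM = 10 h 3 min; less 30 min break → 9 h 33 min
Total worked: 43 h 52 min = 2632 min.
Regular 40 h 0 min = 2400 min at £38.25/h; overtime 3 h 52 min = 232 min at £76.50/h.
Pay = (2400 × £38.25 + 232 × £76.50) ÷ 60 = £1825.80.

£1825.80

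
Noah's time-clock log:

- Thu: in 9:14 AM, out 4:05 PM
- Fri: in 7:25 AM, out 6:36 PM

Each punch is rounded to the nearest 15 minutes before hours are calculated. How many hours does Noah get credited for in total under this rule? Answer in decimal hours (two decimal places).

17.75 hours

Thu: in 9:14 AM→9:15 AM, out 4:05 PM→4:00 PM; 6 h 45 min
Fri: in 7:25 AM→7:30 AM, out 6:36 PM→6:30 PM; 11 h 0 min
Total credited: 17 h 45 min.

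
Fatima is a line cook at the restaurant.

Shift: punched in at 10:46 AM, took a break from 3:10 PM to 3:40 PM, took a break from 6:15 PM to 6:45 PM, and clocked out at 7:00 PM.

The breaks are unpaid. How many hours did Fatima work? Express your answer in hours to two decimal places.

Shift: 10:46 AM–7:00 PM = 8 h 14 min; less 60 min break → 7 h 14 min

7.23 hours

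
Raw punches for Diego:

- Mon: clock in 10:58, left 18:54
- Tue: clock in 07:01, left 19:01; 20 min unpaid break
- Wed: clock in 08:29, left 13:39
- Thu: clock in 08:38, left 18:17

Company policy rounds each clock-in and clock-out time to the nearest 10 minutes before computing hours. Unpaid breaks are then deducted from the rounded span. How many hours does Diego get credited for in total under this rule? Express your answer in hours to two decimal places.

34.33 hours

Mon: in 10:58→11:00, out 18:54→18:50; 7 h 50 min
Tue: in 07:01→07:00, out 19:01→19:00; 12 h 0 min − 20 min = 11 h 40 min
Wed: in 08:29→08:30, out 13:39→13:40; 5 h 10 min
Thu: in 08:38→08:40, out 18:17→18:20; 9 h 40 min
Total credited: 34 h 20 min.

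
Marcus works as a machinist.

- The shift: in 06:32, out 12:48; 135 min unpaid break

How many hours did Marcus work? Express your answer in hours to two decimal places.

4.02 hours

The shift: 06:32–12:48 = 6 h 16 min; less 135 min break → 4 h 1 min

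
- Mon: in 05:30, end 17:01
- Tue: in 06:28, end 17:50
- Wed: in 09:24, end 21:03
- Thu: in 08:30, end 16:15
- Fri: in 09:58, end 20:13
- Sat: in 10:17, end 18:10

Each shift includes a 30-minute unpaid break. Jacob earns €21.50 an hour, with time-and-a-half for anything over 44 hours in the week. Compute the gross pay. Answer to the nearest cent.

€1378.69

Mon: 05:30–17:01 = 11 h 31 min; less 30 min break → 11 h 1 min
Tue: 06:28–17:50 = 11 h 22 min; less 30 min break → 10 h 52 min
Wed: 09:24–21:03 = 11 h 39 min; less 30 min break → 11 h 9 min
Thu: 08:30–16:15 = 7 h 45 min; less 30 min break → 7 h 15 min
Fri: 09:58–20:13 = 10 h 15 min; less 30 min break → 9 h 45 min
Sat: 10:17–18:10 = 7 h 53 min; less 30 min break → 7 h 23 min
Total worked: 57 h 25 min = 3445 min.
Regular 44 h 0 min = 2640 min at €21.50/h; overtime 13 h 25 min = 805 min at €32.25/h.
Pay = (2640 × €21.50 + 805 × €32.25) ÷ 60 = €1378.69.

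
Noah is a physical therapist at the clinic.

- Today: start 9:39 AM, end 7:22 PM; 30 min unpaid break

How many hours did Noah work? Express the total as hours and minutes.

Today: 9:39 AM–7:22 PM = 9 h 43 min; less 30 min break → 9 h 13 min

9 h 13 min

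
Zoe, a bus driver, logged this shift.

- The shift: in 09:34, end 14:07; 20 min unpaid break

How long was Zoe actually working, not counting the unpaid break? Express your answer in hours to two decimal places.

4.22 hours

The shift: 09:34–14:07 = 4 h 33 min; less 20 min break → 4 h 13 min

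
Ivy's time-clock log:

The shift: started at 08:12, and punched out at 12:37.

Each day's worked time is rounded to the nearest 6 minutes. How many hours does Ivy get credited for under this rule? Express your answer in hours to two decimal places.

The shift: 08:12–12:37 = 4 h 25 min → rounds to 4 h 24 min

4.40 hours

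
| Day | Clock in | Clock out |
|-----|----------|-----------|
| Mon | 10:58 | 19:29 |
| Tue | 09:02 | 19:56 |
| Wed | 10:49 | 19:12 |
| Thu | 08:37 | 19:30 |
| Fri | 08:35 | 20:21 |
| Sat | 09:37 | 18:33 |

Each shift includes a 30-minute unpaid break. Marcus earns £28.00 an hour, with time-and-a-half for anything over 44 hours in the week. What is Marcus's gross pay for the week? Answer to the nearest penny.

£1752.10

Mon: 10:58–19:29 = 8 h 31 min; less 30 min break → 8 h 1 min
Tue: 09:02–19:56 = 10 h 54 min; less 30 min break → 10 h 24 min
Wed: 10:49–19:12 = 8 h 23 min; less 30 min break → 7 h 53 min
Thu: 08:37–19:30 = 10 h 53 min; less 30 min break → 10 h 23 min
Fri: 08:35–20:21 = 11 h 46 min; less 30 min break → 11 h 16 min
Sat: 09:37–18:33 = 8 h 56 min; less 30 min break → 8 h 26 min
Total worked: 56 h 23 min = 3383 min.
Regular 44 h 0 min = 2640 min at £28.00/h; overtime 12 h 23 min = 743 min at £42.00/h.
Pay = (2640 × £28.00 + 743 × £42.00) ÷ 60 = £1752.10.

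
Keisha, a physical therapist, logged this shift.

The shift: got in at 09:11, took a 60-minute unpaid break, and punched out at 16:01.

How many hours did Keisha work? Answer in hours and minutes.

5 h 50 min

The shift: 09:11–16:01 = 6 h 50 min; less 60 min break → 5 h 50 min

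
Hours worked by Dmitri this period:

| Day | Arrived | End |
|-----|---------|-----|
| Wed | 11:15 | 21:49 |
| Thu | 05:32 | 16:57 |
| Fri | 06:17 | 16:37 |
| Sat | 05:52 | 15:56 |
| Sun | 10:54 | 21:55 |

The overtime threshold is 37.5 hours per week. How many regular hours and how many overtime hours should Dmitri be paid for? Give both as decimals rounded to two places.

Wed: 11:15–21:49 = 10 h 34 min
Thu: 05:32–16:57 = 11 h 25 min
Fri: 06:17–16:37 = 10 h 20 min
Sat: 05:52–15:56 = 10 h 4 min
Sun: 10:54–21:55 = 11 h 1 min
Total worked: 53 h 24 min = 53.40 h.
Threshold 37.5 h → overtime 15 h 54 min, regular 37 h 30 min.

Regular 37.50 hours, overtime 15.90 hours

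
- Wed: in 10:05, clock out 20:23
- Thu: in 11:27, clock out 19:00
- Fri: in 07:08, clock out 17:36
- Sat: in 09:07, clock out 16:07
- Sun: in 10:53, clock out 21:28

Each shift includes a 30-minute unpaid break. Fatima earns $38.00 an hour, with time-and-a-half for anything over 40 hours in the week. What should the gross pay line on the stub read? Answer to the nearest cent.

$1713.80

Wed: 10:05–20:23 = 10 h 18 min; less 30 min break → 9 h 48 min
Thu: 11:27–19:00 = 7 h 33 min; less 30 min break → 7 h 3 min
Fri: 07:08–17:36 = 10 h 28 min; less 30 min break → 9 h 58 min
Sat: 09:07–16:07 = 7 h 0 min; less 30 min break → 6 h 30 min
Sun: 10:53–21:28 = 10 h 35 min; less 30 min break → 10 h 5 min
Total worked: 43 h 24 min = 2604 min.
Regular 40 h 0 min = 2400 min at $38.00/h; overtime 3 h 24 min = 204 min at $57.00/h.
Pay = (2400 × $38.00 + 204 × $57.00) ÷ 60 = $1713.80.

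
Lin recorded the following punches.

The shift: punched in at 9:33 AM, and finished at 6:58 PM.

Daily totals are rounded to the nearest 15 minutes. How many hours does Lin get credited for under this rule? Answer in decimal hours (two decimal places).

The shift: 9:33 AM–6:58 PM = 9 h 25 min → rounds to 9 h 30 min

9.50 hours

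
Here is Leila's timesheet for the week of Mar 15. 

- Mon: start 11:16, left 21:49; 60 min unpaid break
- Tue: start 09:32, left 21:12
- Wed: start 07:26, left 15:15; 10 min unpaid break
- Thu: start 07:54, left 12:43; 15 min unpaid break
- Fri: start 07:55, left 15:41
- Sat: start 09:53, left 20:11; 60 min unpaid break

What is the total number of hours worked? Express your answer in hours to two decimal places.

50.50 hours

Mon: 11:16–21:49 = 10 h 33 min; less 60 min break → 9 h 33 min
Tue: 09:32–21:12 = 11 h 40 min
Wed: 07:26–15:15 = 7 h 49 min; less 10 min break → 7 h 39 min
Thu: 07:54–12:43 = 4 h 49 min; less 15 min break → 4 h 34 min
Fri: 07:55–15:41 = 7 h 46 min
Sat: 09:53–20:11 = 10 h 18 min; less 60 min break → 9 h 18 min
Total: 9 h 33 min + 11 h 40 min + 7 h 39 min + 4 h 34 min + 7 h 46 min + 9 h 18 min = 50 h 30 min.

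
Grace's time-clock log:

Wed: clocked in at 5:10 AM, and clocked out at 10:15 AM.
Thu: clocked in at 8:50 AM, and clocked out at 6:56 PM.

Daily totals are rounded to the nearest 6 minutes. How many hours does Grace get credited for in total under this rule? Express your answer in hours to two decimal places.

15.20 hours

Wed: 5:10 AM–10:15 AM = 5 h 5 min → rounds to 5 h 6 min
Thu: 8:50 AM–6:56 PM = 10 h 6 min → rounds to 10 h 6 min
Total credited: 15 h 12 min.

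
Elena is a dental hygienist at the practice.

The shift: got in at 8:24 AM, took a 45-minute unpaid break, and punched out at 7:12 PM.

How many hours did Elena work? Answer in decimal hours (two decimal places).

The shift: 8:24 AM–7:12 PM = 10 h 48 min; less 45 min break → 10 h 3 min

10.05 hours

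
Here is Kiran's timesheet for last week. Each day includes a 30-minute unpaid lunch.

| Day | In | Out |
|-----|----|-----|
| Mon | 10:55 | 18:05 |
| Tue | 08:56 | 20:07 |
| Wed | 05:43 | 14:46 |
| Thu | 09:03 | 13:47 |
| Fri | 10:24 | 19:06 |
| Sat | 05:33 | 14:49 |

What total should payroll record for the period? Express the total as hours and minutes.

Mon: 10:55–18:05 = 7 h 10 min; less 30 min break → 6 h 40 min
Tue: 08:56–20:07 = 11 h 11 min; less 30 min break → 10 h 41 min
Wed: 05:43–14:46 = 9 h 3 min; less 30 min break → 8 h 33 min
Thu: 09:03–13:47 = 4 h 44 min; less 30 min break → 4 h 14 min
Fri: 10:24–19:06 = 8 h 42 min; less 30 min break → 8 h 12 min
Sat: 05:33–14:49 = 9 h 16 min; less 30 min break → 8 h 46 min
Total: 6 h 40 min + 10 h 41 min + 8 h 33 min + 4 h 14 min + 8 h 12 min + 8 h 46 min = 47 h 6 min.

47 h 6 min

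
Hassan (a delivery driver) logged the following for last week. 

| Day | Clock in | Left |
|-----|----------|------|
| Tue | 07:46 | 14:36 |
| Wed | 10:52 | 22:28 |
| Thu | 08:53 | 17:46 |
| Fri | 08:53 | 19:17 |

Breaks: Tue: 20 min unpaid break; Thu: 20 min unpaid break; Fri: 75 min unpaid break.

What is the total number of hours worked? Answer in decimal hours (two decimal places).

35.80 hours

Tue: 07:46–14:36 = 6 h 50 min; less 20 min break → 6 h 30 min
Wed: 10:52–22:28 = 11 h 36 min
Thu: 08:53–17:46 = 8 h 53 min; less 20 min break → 8 h 33 min
Fri: 08:53–19:17 = 10 h 24 min; less 75 min break → 9 h 9 min
Total: 6 h 30 min + 11 h 36 min + 8 h 33 min + 9 h 9 min = 35 h 48 min.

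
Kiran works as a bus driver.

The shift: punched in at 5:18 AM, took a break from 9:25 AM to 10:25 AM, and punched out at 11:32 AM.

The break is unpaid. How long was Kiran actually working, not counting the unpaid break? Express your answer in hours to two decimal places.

5.23 hours

The shift: 5:18 AM–11:32 AM = 6 h 14 min; less 60 min break → 5 h 14 min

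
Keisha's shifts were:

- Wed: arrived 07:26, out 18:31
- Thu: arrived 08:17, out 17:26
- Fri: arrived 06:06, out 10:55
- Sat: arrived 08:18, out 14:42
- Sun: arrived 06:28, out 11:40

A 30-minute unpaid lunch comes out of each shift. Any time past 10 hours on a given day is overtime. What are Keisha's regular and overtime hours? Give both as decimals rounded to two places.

Regular 33.57 hours, overtime 0.58 hours

Wed: 07:26–18:31 = 11 h 5 min; less 30 min break → 10 h 35 min
Thu: 08:17–17:26 = 9 h 9 min; less 30 min break → 8 h 39 min
Fri: 06:06–10:55 = 4 h 49 min; less 30 min break → 4 h 19 min
Sat: 08:18–14:42 = 6 h 24 min; less 30 min break → 5 h 54 min
Sun: 06:28–11:40 = 5 h 12 min; less 30 min break → 4 h 42 min
Wed reg 10 h 0 min / OT 0 h 35 min; Thu reg 8 h 39 min / OT 0 h 0 min; Fri reg 4 h 19 min / OT 0 h 0 min; Sat reg 5 h 54 min / OT 0 h 0 min; Sun reg 4 h 42 min / OT 0 h 0 min.
Totals: regular 33 h 34 min, overtime 0 h 35 min.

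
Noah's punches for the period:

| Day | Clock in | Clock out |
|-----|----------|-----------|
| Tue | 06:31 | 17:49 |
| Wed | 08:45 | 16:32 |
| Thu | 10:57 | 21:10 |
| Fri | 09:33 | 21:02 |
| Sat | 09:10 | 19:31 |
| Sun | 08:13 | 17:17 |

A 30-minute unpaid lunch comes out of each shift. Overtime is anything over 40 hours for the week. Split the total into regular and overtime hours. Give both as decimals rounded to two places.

Regular 40.00 hours, overtime 17.20 hours

Tue: 06:31–17:49 = 11 h 18 min; less 30 min break → 10 h 48 min
Wed: 08:45–16:32 = 7 h 47 min; less 30 min break → 7 h 17 min
Thu: 10:57–21:10 = 10 h 13 min; less 30 min break → 9 h 43 min
Fri: 09:33–21:02 = 11 h 29 min; less 30 min break → 10 h 59 min
Sat: 09:10–19:31 = 10 h 21 min; less 30 min break → 9 h 51 min
Sun: 08:13–17:17 = 9 h 4 min; less 30 min break → 8 h 34 min
Total worked: 57 h 12 min = 57.20 h.
Threshold 40 h → overtime 17 h 12 min, regular 40 h 0 min.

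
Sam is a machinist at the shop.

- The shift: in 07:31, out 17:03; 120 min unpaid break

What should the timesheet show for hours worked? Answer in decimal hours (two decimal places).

7.53 hours

The shift: 07:31–17:03 = 9 h 32 min; less 120 min break → 7 h 32 min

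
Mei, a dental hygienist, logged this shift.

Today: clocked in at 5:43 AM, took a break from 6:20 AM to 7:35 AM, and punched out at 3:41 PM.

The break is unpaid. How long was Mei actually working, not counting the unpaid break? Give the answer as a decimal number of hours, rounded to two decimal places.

8.72 hours

Today: 5:43 AM–3:41 PM = 9 h 58 min; less 75 min break → 8 h 43 min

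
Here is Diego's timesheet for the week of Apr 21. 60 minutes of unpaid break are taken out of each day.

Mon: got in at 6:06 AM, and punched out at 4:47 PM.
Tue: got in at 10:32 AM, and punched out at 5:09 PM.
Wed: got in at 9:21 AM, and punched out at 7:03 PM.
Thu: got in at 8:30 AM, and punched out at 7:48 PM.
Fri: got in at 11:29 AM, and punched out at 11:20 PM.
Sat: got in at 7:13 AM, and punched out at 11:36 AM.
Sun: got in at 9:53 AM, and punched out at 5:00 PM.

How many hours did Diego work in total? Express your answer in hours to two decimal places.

Mon: 6:06 AM–4:47 PM = 10 h 41 min; less 60 min break → 9 h 41 min
Tue: 10:32 AM–5:09 PM = 6 h 37 min; less 60 min break → 5 h 37 min
Wed: 9:21 AM–7:03 PM = 9 h 42 min; less 60 min break → 8 h 42 min
Thu: 8:30 AM–7:48 PM = 11 h 18 min; less 60 min break → 10 h 18 min
Fri: 11:29 AM–11:20 PM = 11 h 51 min; less 60 min break → 10 h 51 min
Sat: 7:13 AM–11:36 AM = 4 h 23 min; less 60 min break → 3 h 23 min
Sun: 9:53 AM–5:00 PM = 7 h 7 min; less 60 min break → 6 h 7 min
Total: 9 h 41 min + 5 h 37 min + 8 h 42 min + 10 h 18 min + 10 h 51 min + 3 h 23 min + 6 h 7 min = 54 h 39 min.

54.65 hours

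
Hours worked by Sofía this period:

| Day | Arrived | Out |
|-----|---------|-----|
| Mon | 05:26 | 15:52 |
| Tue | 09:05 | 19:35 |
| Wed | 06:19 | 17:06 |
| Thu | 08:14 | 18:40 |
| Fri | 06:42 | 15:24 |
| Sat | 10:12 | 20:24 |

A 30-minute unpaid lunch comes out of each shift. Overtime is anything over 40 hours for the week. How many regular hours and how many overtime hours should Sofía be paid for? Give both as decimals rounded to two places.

Regular 40.00 hours, overtime 18.05 hours

Mon: 05:26–15:52 = 10 h 26 min; less 30 min break → 9 h 56 min
Tue: 09:05–19:35 = 10 h 30 min; less 30 min break → 10 h 0 min
Wed: 06:19–17:06 = 10 h 47 min; less 30 min break → 10 h 17 min
Thu: 08:14–18:40 = 10 h 26 min; less 30 min break → 9 h 56 min
Fri: 06:42–15:24 = 8 h 42 min; less 30 min break → 8 h 12 min
Sat: 10:12–20:24 = 10 h 12 min; less 30 min break → 9 h 42 min
Total worked: 58 h 3 min = 58.05 h.
Threshold 40 h → overtime 18 h 3 min, regular 40 h 0 min.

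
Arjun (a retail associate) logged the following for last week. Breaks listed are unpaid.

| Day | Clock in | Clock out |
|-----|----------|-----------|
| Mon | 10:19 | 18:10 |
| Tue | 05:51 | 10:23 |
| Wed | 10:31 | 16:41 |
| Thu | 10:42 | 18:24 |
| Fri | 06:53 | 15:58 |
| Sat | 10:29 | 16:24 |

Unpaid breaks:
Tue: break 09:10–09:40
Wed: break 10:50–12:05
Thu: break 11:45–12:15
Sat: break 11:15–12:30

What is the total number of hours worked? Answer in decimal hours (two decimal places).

Mon: 10:19–18:10 = 7 h 51 min
Tue: 05:51–10:23 = 4 h 32 min; less 30 min break → 4 h 2 min
Wed: 10:31–16:41 = 6 h 10 min; less 75 min break → 4 h 55 min
Thu: 10:42–18:24 = 7 h 42 min; less 30 min break → 7 h 12 min
Fri: 06:53–15:58 = 9 h 5 min
Sat: 10:29–16:24 = 5 h 55 min; less 75 min break → 4 h 40 min
Total: 7 h 51 min + 4 h 2 min + 4 h 55 min + 7 h 12 min + 9 h 5 min + 4 h 40 min = 37 h 45 min.

37.75 hours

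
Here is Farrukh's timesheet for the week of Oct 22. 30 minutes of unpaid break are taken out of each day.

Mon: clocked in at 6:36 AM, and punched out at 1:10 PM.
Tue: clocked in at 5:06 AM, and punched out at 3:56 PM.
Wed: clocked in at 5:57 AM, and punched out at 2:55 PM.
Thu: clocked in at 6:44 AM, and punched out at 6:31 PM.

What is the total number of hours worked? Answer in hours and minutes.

36 h 9 min

Mon: 6:36 AM–1:10 PM = 6 h 34 min; less 30 min break → 6 h 4 min
Tue: 5:06 AM–3:56 PM = 10 h 50 min; less 30 min break → 10 h 20 min
Wed: 5:57 AM–2:55 PM = 8 h 58 min; less 30 min break → 8 h 28 min
Thu: 6:44 AM–6:31 PM = 11 h 47 min; less 30 min break → 11 h 17 min
Total: 6 h 4 min + 10 h 20 min + 8 h 28 min + 11 h 17 min = 36 h 9 min.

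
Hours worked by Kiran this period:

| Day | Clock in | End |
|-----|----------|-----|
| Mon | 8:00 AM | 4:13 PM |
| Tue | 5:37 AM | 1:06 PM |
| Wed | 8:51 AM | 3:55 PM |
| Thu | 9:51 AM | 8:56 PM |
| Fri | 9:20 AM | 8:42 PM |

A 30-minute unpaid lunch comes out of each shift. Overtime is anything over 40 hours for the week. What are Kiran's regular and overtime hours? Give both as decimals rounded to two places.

Mon: 8:00 AM–4:13 PM = 8 h 13 min; less 30 min break → 7 h 43 min
Tue: 5:37 AM–1:06 PM = 7 h 29 min; less 30 min break → 6 h 59 min
Wed: 8:51 AM–3:55 PM = 7 h 4 min; less 30 min break → 6 h 34 min
Thu: 9:51 AM–8:56 PM = 11 h 5 min; less 30 min break → 10 h 35 min
Fri: 9:20 AM–8:42 PM = 11 h 22 min; less 30 min break → 10 h 52 min
Total worked: 42 h 43 min = 42.72 h.
Threshold 40 h → overtime 2 h 43 min, regular 40 h 0 min.

Regular 40.00 hours, overtime 2.72 hours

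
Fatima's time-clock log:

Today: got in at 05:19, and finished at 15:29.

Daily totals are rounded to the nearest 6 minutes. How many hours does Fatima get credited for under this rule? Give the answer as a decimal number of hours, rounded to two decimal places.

Today: 05:19–15:29 = 10 h 10 min → rounds to 10 h 12 min

10.20 hours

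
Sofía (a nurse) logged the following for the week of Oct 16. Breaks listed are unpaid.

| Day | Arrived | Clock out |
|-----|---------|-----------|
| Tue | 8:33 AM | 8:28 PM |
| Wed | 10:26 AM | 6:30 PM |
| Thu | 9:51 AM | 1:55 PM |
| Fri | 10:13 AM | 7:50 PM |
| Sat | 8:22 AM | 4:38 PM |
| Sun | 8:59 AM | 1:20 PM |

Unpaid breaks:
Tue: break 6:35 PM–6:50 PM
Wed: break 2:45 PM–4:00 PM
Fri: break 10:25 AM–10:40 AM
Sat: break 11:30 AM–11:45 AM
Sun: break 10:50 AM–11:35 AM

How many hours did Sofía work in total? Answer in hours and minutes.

43 h 32 min

Tue: 8:33 AM–8:28 PM = 11 h 55 min; less 15 min break → 11 h 40 min
Wed: 10:26 AM–6:30 PM = 8 h 4 min; less 75 min break → 6 h 49 min
Thu: 9:51 AM–1:55 PM = 4 h 4 min
Fri: 10:13 AM–7:50 PM = 9 h 37 min; less 15 min break → 9 h 22 min
Sat: 8:22 AM–4:38 PM = 8 h 16 min; less 15 min break → 8 h 1 min
Sun: 8:59 AM–1:20 PM = 4 h 21 min; less 45 min break → 3 h 36 min
Total: 11 h 40 min + 6 h 49 min + 4 h 4 min + 9 h 22 min + 8 h 1 min + 3 h 36 min = 43 h 32 min.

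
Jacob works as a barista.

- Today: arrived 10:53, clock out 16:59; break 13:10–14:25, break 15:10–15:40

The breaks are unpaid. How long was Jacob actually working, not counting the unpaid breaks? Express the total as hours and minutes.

Today: 10:53–16:59 = 6 h 6 min; less 105 min break → 4 h 21 min

4 h 21 min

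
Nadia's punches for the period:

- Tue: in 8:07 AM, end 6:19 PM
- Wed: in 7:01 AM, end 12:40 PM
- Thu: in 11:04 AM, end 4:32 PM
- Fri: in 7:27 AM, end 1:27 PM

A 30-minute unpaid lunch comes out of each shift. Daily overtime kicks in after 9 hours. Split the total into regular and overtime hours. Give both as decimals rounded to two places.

Tue: 8:07 AM–6:19 PM = 10 h 12 min; less 30 min break → 9 h 42 min
Wed: 7:01 AM–12:40 PM = 5 h 39 min; less 30 min break → 5 h 9 min
Thu: 11:04 AM–4:32 PM = 5 h 28 min; less 30 min break → 4 h 58 min
Fri: 7:27 AM–1:27 PM = 6 h 0 min; less 30 min break → 5 h 30 min
Tue reg 9 h 0 min / OT 0 h 42 min; Wed reg 5 h 9 min / OT 0 h 0 min; Thu reg 4 h 58 min / OT 0 h 0 min; Fri reg 5 h 30 min / OT 0 h 0 min.
Totals: regular 24 h 37 min, overtime 0 h 42 min.

Regular 24.62 hours, overtime 0.70 hours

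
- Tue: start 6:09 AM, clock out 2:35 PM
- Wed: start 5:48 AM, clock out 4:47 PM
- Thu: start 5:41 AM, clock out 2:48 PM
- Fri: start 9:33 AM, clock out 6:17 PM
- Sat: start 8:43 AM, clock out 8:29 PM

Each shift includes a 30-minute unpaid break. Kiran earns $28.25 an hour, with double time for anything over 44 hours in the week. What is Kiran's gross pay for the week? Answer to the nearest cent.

$1386.13

Tue: 6:09 AM–2:35 PM = 8 h 26 min; less 30 min break → 7 h 56 min
Wed: 5:48 AM–4:47 PM = 10 h 59 min; less 30 min break → 10 h 29 min
Thu: 5:41 AM–2:48 PM = 9 h 7 min; less 30 min break → 8 h 37 min
Fri: 9:33 AM–6:17 PM = 8 h 44 min; less 30 min break → 8 h 14 min
Sat: 8:43 AM–8:29 PM = 11 h 46 min; less 30 min break → 11 h 16 min
Total worked: 46 h 32 min = 2792 min.
Regular 44 h 0 min = 2640 min at $28.25/h; overtime 2 h 32 min = 152 min at $56.50/h.
Pay = (2640 × $28.25 + 152 × $56.50) ÷ 60 = $1386.13.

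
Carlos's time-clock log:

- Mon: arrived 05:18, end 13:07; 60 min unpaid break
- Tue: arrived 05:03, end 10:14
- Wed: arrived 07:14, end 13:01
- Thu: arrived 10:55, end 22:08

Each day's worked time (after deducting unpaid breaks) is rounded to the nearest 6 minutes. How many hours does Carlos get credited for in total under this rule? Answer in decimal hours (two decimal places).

Mon: 05:18–13:07 = 7 h 49 min − 60 min = 6 h 49 min → rounds to 6 h 48 min
Tue: 05:03–10:14 = 5 h 11 min → rounds to 5 h 12 min
Wed: 07:14–13:01 = 5 h 47 min → rounds to 5 h 48 min
Thu: 10:55–22:08 = 11 h 13 min → rounds to 11 h 12 min
Total credited: 29 h 0 min.

29.00 hours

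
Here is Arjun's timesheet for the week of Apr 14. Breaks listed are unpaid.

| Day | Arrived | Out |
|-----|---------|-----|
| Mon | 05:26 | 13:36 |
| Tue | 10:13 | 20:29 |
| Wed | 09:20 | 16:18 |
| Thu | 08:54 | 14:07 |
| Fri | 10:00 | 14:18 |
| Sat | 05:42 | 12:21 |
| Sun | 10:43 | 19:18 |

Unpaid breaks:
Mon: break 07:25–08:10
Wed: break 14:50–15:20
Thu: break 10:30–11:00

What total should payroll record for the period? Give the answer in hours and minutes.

48 h 24 min

Mon: 05:26–13:36 = 8 h 10 min; less 45 min break → 7 h 25 min
Tue: 10:13–20:29 = 10 h 16 min
Wed: 09:20–16:18 = 6 h 58 min; less 30 min break → 6 h 28 min
Thu: 08:54–14:07 = 5 h 13 min; less 30 min break → 4 h 43 min
Fri: 10:00–14:18 = 4 h 18 min
Sat: 05:42–12:21 = 6 h 39 min
Sun: 10:43–19:18 = 8 h 35 min
Total: 7 h 25 min + 10 h 16 min + 6 h 28 min + 4 h 43 min + 4 h 18 min + 6 h 39 min + 8 h 35 min = 48 h 24 min.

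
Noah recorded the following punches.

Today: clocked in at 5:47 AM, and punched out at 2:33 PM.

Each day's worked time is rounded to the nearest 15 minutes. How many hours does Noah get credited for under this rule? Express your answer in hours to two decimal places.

Today: 5:47 AM–2:33 PM = 8 h 46 min → rounds to 8 h 45 min

8.75 hours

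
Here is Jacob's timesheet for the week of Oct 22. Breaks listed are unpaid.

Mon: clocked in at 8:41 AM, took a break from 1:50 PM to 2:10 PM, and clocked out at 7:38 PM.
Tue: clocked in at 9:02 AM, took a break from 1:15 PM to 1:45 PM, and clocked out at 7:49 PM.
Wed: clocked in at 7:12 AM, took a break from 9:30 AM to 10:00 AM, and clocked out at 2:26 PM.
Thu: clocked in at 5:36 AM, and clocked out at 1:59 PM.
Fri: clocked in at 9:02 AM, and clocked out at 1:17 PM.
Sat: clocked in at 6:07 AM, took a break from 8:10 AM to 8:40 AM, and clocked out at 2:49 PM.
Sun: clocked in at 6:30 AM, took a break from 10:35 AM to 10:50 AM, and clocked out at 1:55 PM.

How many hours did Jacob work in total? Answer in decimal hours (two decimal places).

Mon: 8:41 AM–7:38 PM = 10 h 57 min; less 20 min break → 10 h 37 min
Tue: 9:02 AM–7:49 PM = 10 h 47 min; less 30 min break → 10 h 17 min
Wed: 7:12 AM–2:26 PM = 7 h 14 min; less 30 min break → 6 h 44 min
Thu: 5:36 AM–1:59 PM = 8 h 23 min
Fri: 9:02 AM–1:17 PM = 4 h 15 min
Sat: 6:07 AM–2:49 PM = 8 h 42 min; less 30 min break → 8 h 12 min
Sun: 6:30 AM–1:55 PM = 7 h 25 min; less 15 min break → 7 h 10 min
Total: 10 h 37 min + 10 h 17 min + 6 h 44 min + 8 h 23 min + 4 h 15 min + 8 h 12 min + 7 h 10 min = 55 h 38 min.

55.63 hours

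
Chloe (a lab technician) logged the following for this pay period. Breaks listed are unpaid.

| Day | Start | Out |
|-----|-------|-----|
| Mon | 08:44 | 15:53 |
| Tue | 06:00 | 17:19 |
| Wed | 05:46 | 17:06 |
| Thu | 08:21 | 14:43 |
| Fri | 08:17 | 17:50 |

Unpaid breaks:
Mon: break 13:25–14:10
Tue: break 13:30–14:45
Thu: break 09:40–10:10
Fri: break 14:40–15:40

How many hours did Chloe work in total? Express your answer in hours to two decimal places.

Mon: 08:44–15:53 = 7 h 9 min; less 45 min break → 6 h 24 min
Tue: 06:00–17:19 = 11 h 19 min; less 75 min break → 10 h 4 min
Wed: 05:46–17:06 = 11 h 20 min
Thu: 08:21–14:43 = 6 h 22 min; less 30 min break → 5 h 52 min
Fri: 08:17–17:50 = 9 h 33 min; less 60 min break → 8 h 33 min
Total: 6 h 24 min + 10 h 4 min + 11 h 20 min + 5 h 52 min + 8 h 33 min = 42 h 13 min.

42.22 hours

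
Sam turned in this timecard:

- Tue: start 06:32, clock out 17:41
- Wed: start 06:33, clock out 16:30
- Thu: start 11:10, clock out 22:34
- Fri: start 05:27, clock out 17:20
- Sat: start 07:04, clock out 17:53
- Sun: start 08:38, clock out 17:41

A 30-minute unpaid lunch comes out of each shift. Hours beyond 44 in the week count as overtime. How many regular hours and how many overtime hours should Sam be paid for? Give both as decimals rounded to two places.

Tue: 06:32–17:41 = 11 h 9 min; less 30 min break → 10 h 39 min
Wed: 06:33–16:30 = 9 h 57 min; less 30 min break → 9 h 27 min
Thu: 11:10–22:34 = 11 h 24 min; less 30 min break → 10 h 54 min
Fri: 05:27–17:20 = 11 h 53 min; less 30 min break → 11 h 23 min
Sat: 07:04–17:53 = 10 h 49 min; less 30 min break → 10 h 19 min
Sun: 08:38–17:41 = 9 h 3 min; less 30 min break → 8 h 33 min
Total worked: 61 h 15 min = 61.25 h.
Threshold 44 h → overtime 17 h 15 min, regular 44 h 0 min.

Regular 44.00 hours, overtime 17.25 hours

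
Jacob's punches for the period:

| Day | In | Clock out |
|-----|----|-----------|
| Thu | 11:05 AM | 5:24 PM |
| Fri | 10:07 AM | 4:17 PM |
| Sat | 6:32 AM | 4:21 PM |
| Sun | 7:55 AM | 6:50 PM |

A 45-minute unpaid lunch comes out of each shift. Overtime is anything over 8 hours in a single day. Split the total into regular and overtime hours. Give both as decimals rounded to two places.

Thu: 11:05 AM–5:24 PM = 6 h 19 min; less 45 min break → 5 h 34 min
Fri: 10:07 AM–4:17 PM = 6 h 10 min; less 45 min break → 5 h 25 min
Sat: 6:32 AM–4:21 PM = 9 h 49 min; less 45 min break → 9 h 4 min
Sun: 7:55 AM–6:50 PM = 10 h 55 min; less 45 min break → 10 h 10 min
Thu reg 5 h 34 min / OT 0 h 0 min; Fri reg 5 h 25 min / OT 0 h 0 min; Sat reg 8 h 0 min / OT 1 h 4 min; Sun reg 8 h 0 min / OT 2 h 10 min.
Totals: regular 26 h 59 min, overtime 3 h 14 min.

Regular 26.98 hours, overtime 3.23 hours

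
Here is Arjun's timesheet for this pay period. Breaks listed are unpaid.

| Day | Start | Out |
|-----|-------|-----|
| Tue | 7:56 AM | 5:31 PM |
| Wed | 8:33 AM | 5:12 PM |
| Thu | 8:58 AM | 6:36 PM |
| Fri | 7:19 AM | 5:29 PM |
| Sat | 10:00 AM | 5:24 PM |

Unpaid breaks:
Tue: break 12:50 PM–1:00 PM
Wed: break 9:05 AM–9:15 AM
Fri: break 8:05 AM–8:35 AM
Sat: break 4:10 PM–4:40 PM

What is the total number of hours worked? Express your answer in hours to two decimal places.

44.10 hours

Tue: 7:56 AM–5:31 PM = 9 h 35 min; less 10 min break → 9 h 25 min
Wed: 8:33 AM–5:12 PM = 8 h 39 min; less 10 min break → 8 h 29 min
Thu: 8:58 AM–6:36 PM = 9 h 38 min
Fri: 7:19 AM–5:29 PM = 10 h 10 min; less 30 min break → 9 h 40 min
Sat: 10:00 AM–5:24 PM = 7 h 24 min; less 30 min break → 6 h 54 min
Total: 9 h 25 min + 8 h 29 min + 9 h 38 min + 9 h 40 min + 6 h 54 min = 44 h 6 min.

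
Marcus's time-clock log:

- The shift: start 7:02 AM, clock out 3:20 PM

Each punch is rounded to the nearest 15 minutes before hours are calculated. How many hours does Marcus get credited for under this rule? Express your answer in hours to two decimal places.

The shift: in 7:02 AM→7:00 AM, out 3:20 PM→3:15 PM; 8 h 15 min

8.25 hours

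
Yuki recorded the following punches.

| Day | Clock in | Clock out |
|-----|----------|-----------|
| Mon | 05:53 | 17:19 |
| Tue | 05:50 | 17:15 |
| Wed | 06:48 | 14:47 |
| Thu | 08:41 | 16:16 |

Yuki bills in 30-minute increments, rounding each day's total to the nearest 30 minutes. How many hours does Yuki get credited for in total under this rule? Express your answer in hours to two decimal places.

Mon: 05:53–17:19 = 11 h 26 min → rounds to 11 h 30 min
Tue: 05:50–17:15 = 11 h 25 min → rounds to 11 h 30 min
Wed: 06:48–14:47 = 7 h 59 min → rounds to 8 h 0 min
Thu: 08:41–16:16 = 7 h 35 min → rounds to 7 h 30 min
Total credited: 38 h 30 min.

38.50 hours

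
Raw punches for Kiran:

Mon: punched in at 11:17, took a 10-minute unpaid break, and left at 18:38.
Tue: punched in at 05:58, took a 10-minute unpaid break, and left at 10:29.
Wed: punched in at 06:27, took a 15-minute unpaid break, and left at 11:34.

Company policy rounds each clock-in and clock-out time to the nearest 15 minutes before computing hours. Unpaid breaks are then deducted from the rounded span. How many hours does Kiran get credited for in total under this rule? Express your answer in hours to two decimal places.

Mon: in 11:17→11:15, out 18:38→18:45; 7 h 30 min − 10 min = 7 h 20 min
Tue: in 05:58→06:00, out 10:29→10:30; 4 h 30 min − 10 min = 4 h 20 min
Wed: in 06:27→06:30, out 11:34→11:30; 5 h 0 min − 15 min = 4 h 45 min
Total credited: 16 h 25 min.

16.42 hours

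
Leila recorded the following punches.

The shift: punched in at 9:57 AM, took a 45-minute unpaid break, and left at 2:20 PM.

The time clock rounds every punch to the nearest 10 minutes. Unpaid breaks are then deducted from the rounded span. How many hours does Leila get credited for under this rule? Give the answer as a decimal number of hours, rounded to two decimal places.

3.58 hours

The shift: in 9:57 AM→10:00 AM, out 2:20 PM→2:20 PM; 4 h 20 min − 45 min = 3 h 35 min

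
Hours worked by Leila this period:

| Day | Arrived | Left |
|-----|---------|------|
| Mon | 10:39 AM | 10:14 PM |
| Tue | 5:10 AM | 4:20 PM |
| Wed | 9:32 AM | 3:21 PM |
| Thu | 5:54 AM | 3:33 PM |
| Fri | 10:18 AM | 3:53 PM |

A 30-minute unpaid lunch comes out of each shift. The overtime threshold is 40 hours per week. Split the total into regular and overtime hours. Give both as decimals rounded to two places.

Regular 40.00 hours, overtime 1.30 hours

Mon: 10:39 AM–10:14 PM = 11 h 35 min; less 30 min break → 11 h 5 min
Tue: 5:10 AM–4:20 PM = 11 h 10 min; less 30 min break → 10 h 40 min
Wed: 9:32 AM–3:21 PM = 5 h 49 min; less 30 min break → 5 h 19 min
Thu: 5:54 AM–3:33 PM = 9 h 39 min; less 30 min break → 9 h 9 min
Fri: 10:18 AM–3:53 PM = 5 h 35 min; less 30 min break → 5 h 5 min
Total worked: 41 h 18 min = 41.30 h.
Threshold 40 h → overtime 1 h 18 min, regular 40 h 0 min.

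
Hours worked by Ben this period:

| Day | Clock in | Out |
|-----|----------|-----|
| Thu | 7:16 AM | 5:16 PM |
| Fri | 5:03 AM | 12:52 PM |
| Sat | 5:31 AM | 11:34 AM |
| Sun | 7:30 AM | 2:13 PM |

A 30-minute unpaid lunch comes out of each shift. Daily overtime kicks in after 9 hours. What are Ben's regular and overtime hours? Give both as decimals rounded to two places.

Thu: 7:16 AM–5:16 PM = 10 h 0 min; less 30 min break → 9 h 30 min
Fri: 5:03 AM–12:52 PM = 7 h 49 min; less 30 min break → 7 h 19 min
Sat: 5:31 AM–11:34 AM = 6 h 3 min; less 30 min break → 5 h 33 min
Sun: 7:30 AM–2:13 PM = 6 h 43 min; less 30 min break → 6 h 13 min
Thu reg 9 h 0 min / OT 0 h 30 min; Fri reg 7 h 19 min / OT 0 h 0 min; Sat reg 5 h 33 min / OT 0 h 0 min; Sun reg 6 h 13 min / OT 0 h 0 min.
Totals: regular 28 h 5 min, overtime 0 h 30 min.

Regular 28.08 hours, overtime 0.50 hours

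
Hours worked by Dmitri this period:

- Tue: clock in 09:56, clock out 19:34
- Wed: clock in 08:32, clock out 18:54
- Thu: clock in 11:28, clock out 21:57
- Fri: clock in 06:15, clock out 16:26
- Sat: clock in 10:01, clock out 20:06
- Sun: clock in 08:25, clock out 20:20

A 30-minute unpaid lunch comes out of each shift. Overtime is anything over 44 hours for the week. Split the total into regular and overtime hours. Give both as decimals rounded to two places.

Regular 44.00 hours, overtime 15.67 hours

Tue: 09:56–19:34 = 9 h 38 min; less 30 min break → 9 h 8 min
Wed: 08:32–18:54 = 10 h 22 min; less 30 min break → 9 h 52 min
Thu: 11:28–21:57 = 10 h 29 min; less 30 min break → 9 h 59 min
Fri: 06:15–16:26 = 10 h 11 min; less 30 min break → 9 h 41 min
Sat: 10:01–20:06 = 10 h 5 min; less 30 min break → 9 h 35 min
Sun: 08:25–20:20 = 11 h 55 min; less 30 min break → 11 h 25 min
Total worked: 59 h 40 min = 59.67 h.
Threshold 44 h → overtime 15 h 40 min, regular 44 h 0 min.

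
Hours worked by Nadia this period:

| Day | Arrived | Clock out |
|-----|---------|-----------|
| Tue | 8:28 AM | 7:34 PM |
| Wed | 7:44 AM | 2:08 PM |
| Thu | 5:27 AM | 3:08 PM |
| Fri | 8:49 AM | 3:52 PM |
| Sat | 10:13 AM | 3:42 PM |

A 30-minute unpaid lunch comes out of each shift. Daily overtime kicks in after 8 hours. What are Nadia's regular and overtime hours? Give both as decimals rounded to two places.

Tue: 8:28 AM–7:34 PM = 11 h 6 min; less 30 min break → 10 h 36 min
Wed: 7:44 AM–2:08 PM = 6 h 24 min; less 30 min break → 5 h 54 min
Thu: 5:27 AM–3:08 PM = 9 h 41 min; less 30 min break → 9 h 11 min
Fri: 8:49 AM–3:52 PM = 7 h 3 min; less 30 min break → 6 h 33 min
Sat: 10:13 AM–3:42 PM = 5 h 29 min; less 30 min break → 4 h 59 min
Tue reg 8 h 0 min / OT 2 h 36 min; Wed reg 5 h 54 min / OT 0 h 0 min; Thu reg 8 h 0 min / OT 1 h 11 min; Fri reg 6 h 33 min / OT 0 h 0 min; Sat reg 4 h 59 min / OT 0 h 0 min.
Totals: regular 33 h 26 min, overtime 3 h 47 min.

Regular 33.43 hours, overtime 3.78 hours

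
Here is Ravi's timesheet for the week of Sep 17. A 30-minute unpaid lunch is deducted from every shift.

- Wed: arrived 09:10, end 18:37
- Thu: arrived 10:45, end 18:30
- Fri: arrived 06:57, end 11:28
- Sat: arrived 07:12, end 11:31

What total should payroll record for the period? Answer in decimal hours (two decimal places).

24.03 hours

Wed: 09:10–18:37 = 9 h 27 min; less 30 min break → 8 h 57 min
Thu: 10:45–18:30 = 7 h 45 min; less 30 min break → 7 h 15 min
Fri: 06:57–11:28 = 4 h 31 min; less 30 min break → 4 h 1 min
Sat: 07:12–11:31 = 4 h 19 min; less 30 min break → 3 h 49 min
Total: 8 h 57 min + 7 h 15 min + 4 h 1 min + 3 h 49 min = 24 h 2 min.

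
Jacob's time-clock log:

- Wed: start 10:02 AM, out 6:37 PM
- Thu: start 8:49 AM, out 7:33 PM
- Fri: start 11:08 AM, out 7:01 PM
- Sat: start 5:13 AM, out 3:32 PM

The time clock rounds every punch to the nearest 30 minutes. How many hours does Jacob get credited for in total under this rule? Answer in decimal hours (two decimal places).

Wed: in 10:02 AM→10:00 AM, out 6:37 PM→6:30 PM; 8 h 30 min
Thu: in 8:49 AM→9:00 AM, out 7:33 PM→7:30 PM; 10 h 30 min
Fri: in 11:08 AM→11:00 AM, out 7:01 PM→7:00 PM; 8 h 0 min
Sat: in 5:13 AM→5:00 AM, out 3:32 PM→3:30 PM; 10 h 30 min
Total credited: 37 h 30 min.

37.50 hours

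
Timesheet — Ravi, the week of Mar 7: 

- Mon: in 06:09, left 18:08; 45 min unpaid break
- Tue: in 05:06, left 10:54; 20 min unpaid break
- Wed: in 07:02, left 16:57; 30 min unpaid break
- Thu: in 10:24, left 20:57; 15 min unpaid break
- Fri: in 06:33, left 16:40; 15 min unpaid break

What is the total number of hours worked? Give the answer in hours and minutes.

Mon: 06:09–18:08 = 11 h 59 min; less 45 min break → 11 h 14 min
Tue: 05:06–10:54 = 5 h 48 min; less 20 min break → 5 h 28 min
Wed: 07:02–16:57 = 9 h 55 min; less 30 min break → 9 h 25 min
Thu: 10:24–20:57 = 10 h 33 min; less 15 min break → 10 h 18 min
Fri: 06:33–16:40 = 10 h 7 min; less 15 min break → 9 h 52 min
Total: 11 h 14 min + 5 h 28 min + 9 h 25 min + 10 h 18 min + 9 h 52 min = 46 h 17 min.

46 h 17 min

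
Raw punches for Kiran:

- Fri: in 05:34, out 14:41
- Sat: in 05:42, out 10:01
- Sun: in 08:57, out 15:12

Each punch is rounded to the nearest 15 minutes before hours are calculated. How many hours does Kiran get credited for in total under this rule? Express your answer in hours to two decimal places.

Fri: in 05:34→05:30, out 14:41→14:45; 9 h 15 min
Sat: in 05:42→05:45, out 10:01→10:00; 4 h 15 min
Sun: in 08:57→09:00, out 15:12→15:15; 6 h 15 min
Total credited: 19 h 45 min.

19.75 hours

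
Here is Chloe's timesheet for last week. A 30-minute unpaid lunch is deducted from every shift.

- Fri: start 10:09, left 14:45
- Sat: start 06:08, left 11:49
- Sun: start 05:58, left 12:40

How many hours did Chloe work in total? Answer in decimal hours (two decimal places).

Fri: 10:09–14:45 = 4 h 36 min; less 30 min break → 4 h 6 min
Sat: 06:08–11:49 = 5 h 41 min; less 30 min break → 5 h 11 min
Sun: 05:58–12:40 = 6 h 42 min; less 30 min break → 6 h 12 min
Total: 4 h 6 min + 5 h 11 min + 6 h 12 min = 15 h 29 min.

15.48 hours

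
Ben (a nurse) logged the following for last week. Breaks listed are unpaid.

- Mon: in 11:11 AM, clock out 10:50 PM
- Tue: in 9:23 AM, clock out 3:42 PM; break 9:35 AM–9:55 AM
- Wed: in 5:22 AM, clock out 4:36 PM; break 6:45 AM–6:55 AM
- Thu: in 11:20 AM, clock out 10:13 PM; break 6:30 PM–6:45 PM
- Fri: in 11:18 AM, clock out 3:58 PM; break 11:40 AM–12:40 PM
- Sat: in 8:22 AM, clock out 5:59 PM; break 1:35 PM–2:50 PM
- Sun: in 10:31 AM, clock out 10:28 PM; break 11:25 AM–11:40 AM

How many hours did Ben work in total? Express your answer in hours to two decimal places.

63.07 hours

Mon: 11:11 AM–10:50 PM = 11 h 39 min
Tue: 9:23 AM–3:42 PM = 6 h 19 min; less 20 min break → 5 h 59 min
Wed: 5:22 AM–4:36 PM = 11 h 14 min; less 10 min break → 11 h 4 min
Thu: 11:20 AM–10:13 PM = 10 h 53 min; less 15 min break → 10 h 38 min
Fri: 11:18 AM–3:58 PM = 4 h 40 min; less 60 min break → 3 h 40 min
Sat: 8:22 AM–5:59 PM = 9 h 37 min; less 75 min break → 8 h 22 min
Sun: 10:31 AM–10:28 PM = 11 h 57 min; less 15 min break → 11 h 42 min
Total: 11 h 39 min + 5 h 59 min + 11 h 4 min + 10 h 38 min + 3 h 40 min + 8 h 22 min + 11 h 42 min = 63 h 4 min.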